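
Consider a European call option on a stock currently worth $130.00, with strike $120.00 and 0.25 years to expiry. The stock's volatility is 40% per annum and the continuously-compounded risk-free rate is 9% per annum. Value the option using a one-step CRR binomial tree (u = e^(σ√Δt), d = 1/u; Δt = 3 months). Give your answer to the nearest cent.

$19.21

CRR parameters: u = e^(σ√Δt) = e^(0.4·√0.25) = 1.2214, d = 1/u = 0.8187
Per-period rate: rΔt = 0.09·0.25 = 0.0225, so R = e^0.0225 = 1.0228
Risk-neutral probability p = (e^0.0225 − 0.8187)/(1.2214 − 0.8187) = 0.2040/0.4027 = 0.5067
Terminal stock prices: S_u = 158.8, S_d = 106.4
Terminal payoffs (S − K): max(38.78, 0) = 38.78, max(-13.57, 0) = 0
Node 0 (S = 130): V_0 = e^(−0.0225)·[0.5067·38.7824 + 0.4933·0.0000] = 19.2129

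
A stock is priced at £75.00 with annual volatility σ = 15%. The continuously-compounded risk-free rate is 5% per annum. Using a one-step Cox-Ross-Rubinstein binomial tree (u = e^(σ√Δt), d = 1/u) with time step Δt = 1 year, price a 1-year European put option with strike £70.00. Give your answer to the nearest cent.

£1.90

CRR parameters: u = e^(σ√Δt) = e^(0.15·√1) = 1.1618, d = 1/u = 0.8607
Per-period rate: rΔt = 0.05·1 = 0.05, so R = e^0.05 = 1.0513
Risk-neutral probability p = (e^0.05 − 0.8607)/(1.1618 − 0.8607) = 0.1906/0.3011 = 0.6328
Terminal stock prices: S_u = 87.14, S_d = 64.55
Terminal payoffs (K − S): max(-17.14, 0) = 0, max(5.447, 0) = 5.447
Node 0 (S = 75): V_0 = e^(−0.05)·[0.6328·0.0000 + 0.3672·5.4469] = 1.9024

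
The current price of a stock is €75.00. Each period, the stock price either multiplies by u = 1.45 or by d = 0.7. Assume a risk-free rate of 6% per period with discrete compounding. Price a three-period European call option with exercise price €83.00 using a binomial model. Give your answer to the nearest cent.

€21.79

Risk-neutral probability p = (1 + 0.06 − 0.7)/(1.45 − 0.7) = 0.3600/0.7500 = 0.4800
Terminal stock prices: S_uuu = 228.6, S_uud = 110.4, S_udd = 53.29, S_ddd = 25.72
Terminal payoffs (S − K): max(145.6, 0) = 145.6, max(27.38, 0) = 27.38, max(-29.71, 0) = 0, max(-57.28, 0) = 0
Node uu (S = 157.7): V_uu = 1/1.06·[0.4800·145.6469 + 0.5200·27.3812] = 79.3856
Node ud (S = 76.12): V_ud = 1/1.06·[0.4800·27.3812 + 0.5200·0.0000] = 12.3991
Node dd (S = 36.75): V_dd = 1/1.06·[0.4800·0.0000 + 0.5200·0.0000] = 0.0000
Node u (S = 108.8): V_u = 1/1.06·[0.4800·79.3856 + 0.5200·12.3991] = 42.0308
Node d (S = 52.5): V_d = 1/1.06·[0.4800·12.3991 + 0.5200·0.0000] = 5.6147
Node 0 (S = 75): V_0 = 1/1.06·[0.4800·42.0308 + 0.5200·5.6147] = 21.7872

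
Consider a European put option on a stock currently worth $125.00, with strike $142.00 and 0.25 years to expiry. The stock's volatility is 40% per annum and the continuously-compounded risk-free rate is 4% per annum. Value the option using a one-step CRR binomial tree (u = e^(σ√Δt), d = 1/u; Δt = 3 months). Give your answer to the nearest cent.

CRR parameters: u = e^(σ√Δt) = e^(0.4·√0.25) = 1.2214, d = 1/u = 0.8187
Per-period rate: rΔt = 0.04·0.25 = 0.01, so R = e^0.01 = 1.0101
Risk-neutral probability p = (e^0.01 − 0.8187)/(1.2214 − 0.8187) = 0.1913/0.4027 = 0.4751
Terminal stock prices: S_u = 152.7, S_d = 102.3
Terminal payoffs (K − S): max(-10.68, 0) = 0, max(39.66, 0) = 39.66
Node 0 (S = 125): V_0 = e^(−0.01)·[0.4751·0.0000 + 0.5249·39.6587] = 20.6087

$20.61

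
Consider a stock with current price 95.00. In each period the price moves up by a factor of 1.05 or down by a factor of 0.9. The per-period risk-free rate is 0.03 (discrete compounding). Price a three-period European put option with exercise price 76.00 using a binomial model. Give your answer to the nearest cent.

0.01

Risk-neutral probability p = (1 + 0.03 − 0.9)/(1.05 − 0.9) = 0.1300/0.1500 = 0.8667
Terminal stock prices: S_uuu = 110, S_uud = 94.26, S_udd = 80.8, S_ddd = 69.26
Terminal payoffs (K − S): max(-33.97, 0) = 0, max(-18.26, 0) = 0, max(-4.797, 0) = 0, max(6.745, 0) = 6.745
Node uu (S = 104.7): V_uu = 1/1.03·[0.8667·0.0000 + 0.1333·0.0000] = 0.0000
Node ud (S = 89.78): V_ud = 1/1.03·[0.8667·0.0000 + 0.1333·0.0000] = 0.0000
Node dd (S = 76.95): V_dd = 1/1.03·[0.8667·0.0000 + 0.1333·6.7450] = 0.8731
Node u (S = 99.75): V_u = 1/1.03·[0.8667·0.0000 + 0.1333·0.0000] = 0.0000
Node d (S = 85.5): V_d = 1/1.03·[0.8667·0.0000 + 0.1333·0.8731] = 0.1130
Node 0 (S = 95): V_0 = 1/1.03·[0.8667·0.0000 + 0.1333·0.1130] = 0.0146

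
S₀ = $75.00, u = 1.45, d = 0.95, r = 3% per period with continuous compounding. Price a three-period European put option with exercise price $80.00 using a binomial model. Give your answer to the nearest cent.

Risk-neutral probability p = (e^0.03 − 0.95)/(1.45 − 0.95) = 0.0805/0.5000 = 0.1609
Terminal stock prices: S_uuu = 228.6, S_uud = 149.8, S_udd = 98.15, S_ddd = 64.3
Terminal payoffs (K − S): max(-148.6, 0) = 0, max(-69.8, 0) = 0, max(-18.15, 0) = 0, max(15.7, 0) = 15.7
Node uu (S = 157.7): V_uu = e^(−0.03)·[0.1609·0.0000 + 0.8391·0.0000] = 0.0000
Node ud (S = 103.3): V_ud = e^(−0.03)·[0.1609·0.0000 + 0.8391·0.0000] = 0.0000
Node dd (S = 67.69): V_dd = e^(−0.03)·[0.1609·0.0000 + 0.8391·15.6969] = 12.7818
Node u (S = 108.8): V_u = e^(−0.03)·[0.1609·0.0000 + 0.8391·0.0000] = 0.0000
Node d (S = 71.25): V_d = e^(−0.03)·[0.1609·0.0000 + 0.8391·12.7818] = 10.4082
Node 0 (S = 75): V_0 = e^(−0.03)·[0.1609·0.0000 + 0.8391·10.4082] = 8.4753

$8.48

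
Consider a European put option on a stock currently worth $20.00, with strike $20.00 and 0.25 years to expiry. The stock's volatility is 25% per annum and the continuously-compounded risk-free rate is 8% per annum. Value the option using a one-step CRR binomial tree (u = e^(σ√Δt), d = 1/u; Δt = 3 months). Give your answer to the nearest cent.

CRR parameters: u = e^(σ√Δt) = e^(0.25·√0.25) = 1.1331, d = 1/u = 0.8825
Per-period rate: rΔt = 0.08·0.25 = 0.02, so R = e^0.02 = 1.0202
Risk-neutral probability p = (e^0.02 − 0.8825)/(1.1331 − 0.8825) = 0.1377/0.2507 = 0.5494
Terminal stock prices: S_u = 22.66, S_d = 17.65
Terminal payoffs (K − S): max(-2.663, 0) = 0, max(2.35, 0) = 2.35
Node 0 (S = 20): V_0 = e^(−0.02)·[0.5494·0.0000 + 0.4506·2.3501] = 1.0380

$1.04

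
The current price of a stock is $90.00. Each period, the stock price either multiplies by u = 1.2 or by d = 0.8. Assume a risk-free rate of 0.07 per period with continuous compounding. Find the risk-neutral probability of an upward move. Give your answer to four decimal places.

p = 0.6813

Risk-neutral probability p = (e^0.07 − 0.8)/(1.2 − 0.8) = 0.2725/0.4000 = 0.6813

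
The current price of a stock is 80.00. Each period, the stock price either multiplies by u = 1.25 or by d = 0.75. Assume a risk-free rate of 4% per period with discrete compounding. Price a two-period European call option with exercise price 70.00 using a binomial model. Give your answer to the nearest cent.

Risk-neutral probability p = (1 + 0.04 − 0.75)/(1.25 − 0.75) = 0.2900/0.5000 = 0.5800
Terminal stock prices: S_uu = 125, S_ud = 75, S_dd = 45
Terminal payoffs (S − K): max(55, 0) = 55, max(5, 0) = 5, max(-25, 0) = 0
Node u (S = 100): V_u = 1/1.04·[0.5800·55.0000 + 0.4200·5.0000] = 32.6923
Node d (S = 60): V_d = 1/1.04·[0.5800·5.0000 + 0.4200·0.0000] = 2.7885
Node 0 (S = 80): V_0 = 1/1.04·[0.5800·32.6923 + 0.4200·2.7885] = 19.3584

19.36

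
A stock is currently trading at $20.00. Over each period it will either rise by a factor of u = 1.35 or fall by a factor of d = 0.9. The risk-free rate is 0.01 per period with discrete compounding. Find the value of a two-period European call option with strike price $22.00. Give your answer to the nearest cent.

$1.68

Risk-neutral probability p = (1 + 0.01 − 0.9)/(1.35 − 0.9) = 0.1100/0.4500 = 0.2444
Terminal stock prices: S_uu = 36.45, S_ud = 24.3, S_dd = 16.2
Terminal payoffs (S − K): max(14.45, 0) = 14.45, max(2.3, 0) = 2.3, max(-5.8, 0) = 0
Node u (S = 27): V_u = 1/1.01·[0.2444·14.4500 + 0.7556·2.3000] = 5.2178
Node d (S = 18): V_d = 1/1.01·[0.2444·2.3000 + 0.7556·0.0000] = 0.5567
Node 0 (S = 20): V_0 = 1/1.01·[0.2444·5.2178 + 0.7556·0.5567] = 1.6793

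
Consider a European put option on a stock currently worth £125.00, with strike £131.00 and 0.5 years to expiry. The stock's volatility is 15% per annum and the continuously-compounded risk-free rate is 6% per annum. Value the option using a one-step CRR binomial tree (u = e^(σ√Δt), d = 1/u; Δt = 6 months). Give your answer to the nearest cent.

£6.91

CRR parameters: u = e^(σ√Δt) = e^(0.15·√0.5) = 1.1119, d = 1/u = 0.8994
Per-period rate: rΔt = 0.06·0.5 = 0.03, so R = e^0.03 = 1.0305
Risk-neutral probability p = (e^0.03 − 0.8994)/(1.1119 − 0.8994) = 0.1311/0.2125 = 0.6168
Terminal stock prices: S_u = 139, S_d = 112.4
Terminal payoffs (K − S): max(-7.987, 0) = 0, max(18.58, 0) = 18.58
Node 0 (S = 125): V_0 = e^(−0.03)·[0.6168·0.0000 + 0.3832·18.5793] = 6.9091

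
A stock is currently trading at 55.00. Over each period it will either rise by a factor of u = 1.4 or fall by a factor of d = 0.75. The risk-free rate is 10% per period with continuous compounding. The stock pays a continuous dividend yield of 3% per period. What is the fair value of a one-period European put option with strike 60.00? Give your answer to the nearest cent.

Per-period risk-free factor R = e^0.1 = 1.1052; dividend-adjusted growth = e^(0.1−0.03) = 1.0725.
Risk-neutral probability p = (1.0725 − 0.75)/(1.4 − 0.75) = 0.3225/0.6500 = 0.4962
Terminal stock prices: S_u = 77, S_d = 41.25
Terminal payoffs (K − S): max(-17, 0) = 0, max(18.75, 0) = 18.75
Node 0 (S = 55): V_0 = e^(−0.1)·[0.4962·0.0000 + 0.5038·18.7500] = 8.5479

8.55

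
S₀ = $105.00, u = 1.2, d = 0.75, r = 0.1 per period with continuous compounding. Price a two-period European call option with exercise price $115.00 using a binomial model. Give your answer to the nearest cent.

$18.46

Risk-neutral probability p = (e^0.1 − 0.75)/(1.2 − 0.75) = 0.3552/0.4500 = 0.7893
Terminal stock prices: S_uu = 151.2, S_ud = 94.5, S_dd = 59.06
Terminal payoffs (S − K): max(36.2, 0) = 36.2, max(-20.5, 0) = 0, max(-55.94, 0) = 0
Node u (S = 126): V_u = e^(−0.1)·[0.7893·36.2000 + 0.2107·0.0000] = 25.8526
Node d (S = 78.75): V_d = e^(−0.1)·[0.7893·0.0000 + 0.2107·0.0000] = 0.0000
Node 0 (S = 105): V_0 = e^(−0.1)·[0.7893·25.8526 + 0.2107·0.0000] = 18.4629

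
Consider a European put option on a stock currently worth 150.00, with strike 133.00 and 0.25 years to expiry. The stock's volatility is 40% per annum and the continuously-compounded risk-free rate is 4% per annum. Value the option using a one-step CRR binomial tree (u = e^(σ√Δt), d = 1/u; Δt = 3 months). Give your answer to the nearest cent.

5.30

CRR parameters: u = e^(σ√Δt) = e^(0.4·√0.25) = 1.2214, d = 1/u = 0.8187
Per-period rate: rΔt = 0.04·0.25 = 0.01, so R = e^0.01 = 1.0101
Risk-neutral probability p = (e^0.01 − 0.8187)/(1.2214 − 0.8187) = 0.1913/0.4027 = 0.4751
Terminal stock prices: S_u = 183.2, S_d = 122.8
Terminal payoffs (K − S): max(-50.21, 0) = 0, max(10.19, 0) = 10.19
Node 0 (S = 150): V_0 = e^(−0.01)·[0.4751·0.0000 + 0.5249·10.1904] = 5.2955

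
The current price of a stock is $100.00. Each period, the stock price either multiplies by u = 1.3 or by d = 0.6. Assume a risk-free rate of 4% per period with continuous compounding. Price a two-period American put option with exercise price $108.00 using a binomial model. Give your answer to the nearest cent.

$23.53

Risk-neutral probability p = (e^0.04 − 0.6)/(1.3 − 0.6) = 0.4408/0.7000 = 0.6297
Terminal stock prices: S_uu = 169, S_ud = 78, S_dd = 36
Terminal payoffs (K − S): max(-61, 0) = 0, max(30, 0) = 30, max(72, 0) = 72
Node u (S = 130): continuation = e^(−0.04)·[0.6297·0.0000 + 0.3703·30.0000] = 10.6726; exercise value = 0.0000 ≤ continuation, so V_u = 10.6726
Node d (S = 60): continuation = e^(−0.04)·[0.6297·30.0000 + 0.3703·72.0000] = 43.7653; exercise value = 48.0000 > continuation, so V_d = 48.0000 (exercise)
Node 0 (S = 100): continuation = e^(−0.04)·[0.6297·10.6726 + 0.3703·48.0000] = 23.5334; exercise value = 8.0000 ≤ continuation, so V_0 = 23.5334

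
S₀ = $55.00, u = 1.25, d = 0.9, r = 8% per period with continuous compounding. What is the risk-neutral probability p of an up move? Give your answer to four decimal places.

Risk-neutral probability p = (e^0.08 − 0.9)/(1.25 − 0.9) = 0.1833/0.3500 = 0.5237

p = 0.5237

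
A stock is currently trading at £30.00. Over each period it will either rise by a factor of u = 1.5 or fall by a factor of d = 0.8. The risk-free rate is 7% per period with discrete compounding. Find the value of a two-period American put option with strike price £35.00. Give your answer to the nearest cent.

Risk-neutral probability p = (1 + 0.07 − 0.8)/(1.5 − 0.8) = 0.2700/0.7000 = 0.3857
Terminal stock prices: S_uu = 67.5, S_ud = 36, S_dd = 19.2
Terminal payoffs (K − S): max(-32.5, 0) = 0, max(-1, 0) = 0, max(15.8, 0) = 15.8
Node u (S = 45): continuation = 1/1.07·[0.3857·0.0000 + 0.6143·0.0000] = 0.0000; exercise value = 0.0000 ≤ continuation, so V_u = 0.0000
Node d (S = 24): continuation = 1/1.07·[0.3857·0.0000 + 0.6143·15.8000] = 9.0708; exercise value = 11.0000 > continuation, so V_d = 11.0000 (exercise)
Node 0 (S = 30): continuation = 1/1.07·[0.3857·0.0000 + 0.6143·11.0000] = 6.3151; exercise value = 5.0000 ≤ continuation, so V_0 = 6.3151

£6.32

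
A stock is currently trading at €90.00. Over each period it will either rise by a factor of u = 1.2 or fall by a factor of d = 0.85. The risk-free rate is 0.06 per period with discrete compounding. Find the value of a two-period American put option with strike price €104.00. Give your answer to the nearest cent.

€14.00

Risk-neutral probability p = (1 + 0.06 − 0.85)/(1.2 − 0.85) = 0.2100/0.3500 = 0.6000
Terminal stock prices: S_uu = 129.6, S_ud = 91.8, S_dd = 65.02
Terminal payoffs (K − S): max(-25.6, 0) = 0, max(12.2, 0) = 12.2, max(38.98, 0) = 38.98
Node u (S = 108): continuation = 1/1.06·[0.6000·0.0000 + 0.4000·12.2000] = 4.6038; exercise value = 0.0000 ≤ continuation, so V_u = 4.6038
Node d (S = 76.5): continuation = 1/1.06·[0.6000·12.2000 + 0.4000·38.9750] = 21.6132; exercise value = 27.5000 > continuation, so V_d = 27.5000 (exercise)
Node 0 (S = 90): continuation = 1/1.06·[0.6000·4.6038 + 0.4000·27.5000] = 12.9833; exercise value = 14.0000 > continuation, so V_0 = 14.0000 (exercise)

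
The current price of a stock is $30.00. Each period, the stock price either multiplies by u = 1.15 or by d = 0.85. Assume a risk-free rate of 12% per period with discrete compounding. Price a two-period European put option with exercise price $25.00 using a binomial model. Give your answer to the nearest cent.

Risk-neutral probability p = (1 + 0.12 − 0.85)/(1.15 − 0.85) = 0.2700/0.3000 = 0.9000
Terminal stock prices: S_uu = 39.67, S_ud = 29.32, S_dd = 21.67
Terminal payoffs (K − S): max(-14.67, 0) = 0, max(-4.325, 0) = 0, max(3.325, 0) = 3.325
Node u (S = 34.5): V_u = 1/1.12·[0.9000·0.0000 + 0.1000·0.0000] = 0.0000
Node d (S = 25.5): V_d = 1/1.12·[0.9000·0.0000 + 0.1000·3.3250] = 0.2969
Node 0 (S = 30): V_0 = 1/1.12·[0.9000·0.0000 + 0.1000·0.2969] = 0.0265

$0.03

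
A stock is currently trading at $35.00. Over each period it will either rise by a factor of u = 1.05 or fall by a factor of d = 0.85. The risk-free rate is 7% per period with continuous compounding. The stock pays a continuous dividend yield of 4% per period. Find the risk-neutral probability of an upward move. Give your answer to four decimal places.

Per-period risk-free factor R = e^0.07 = 1.0725; dividend-adjusted growth = e^(0.07−0.04) = 1.0305.
Risk-neutral probability p = (1.0305 − 0.85)/(1.05 − 0.85) = 0.1805/0.2000 = 0.9023

p = 0.9023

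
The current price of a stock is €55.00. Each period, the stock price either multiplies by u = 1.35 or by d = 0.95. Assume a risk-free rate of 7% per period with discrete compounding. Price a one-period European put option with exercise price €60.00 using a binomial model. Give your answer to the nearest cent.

€5.07

Risk-neutral probability p = (1 + 0.07 − 0.95)/(1.35 − 0.95) = 0.1200/0.4000 = 0.3000
Terminal stock prices: S_u = 74.25, S_d = 52.25
Terminal payoffs (K − S): max(-14.25, 0) = 0, max(7.75, 0) = 7.75
Node 0 (S = 55): V_0 = 1/1.07·[0.3000·0.0000 + 0.7000·7.7500] = 5.0701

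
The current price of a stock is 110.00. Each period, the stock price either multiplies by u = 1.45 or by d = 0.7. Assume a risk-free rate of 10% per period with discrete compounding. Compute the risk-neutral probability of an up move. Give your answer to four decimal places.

Risk-neutral probability p = (1 + 0.1 − 0.7)/(1.45 − 0.7) = 0.4000/0.7500 = 0.5333

p = 0.5333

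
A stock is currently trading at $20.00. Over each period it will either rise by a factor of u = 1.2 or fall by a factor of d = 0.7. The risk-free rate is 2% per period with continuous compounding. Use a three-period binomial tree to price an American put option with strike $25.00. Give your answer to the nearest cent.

Risk-neutral probability p = (e^0.02 − 0.7)/(1.2 − 0.7) = 0.3202/0.5000 = 0.6404
Terminal stock prices: S_uuu = 34.56, S_uud = 20.16, S_udd = 11.76, S_ddd = 6.86
Terminal payoffs (K − S): max(-9.56, 0) = 0, max(4.84, 0) = 4.84, max(13.24, 0) = 13.24, max(18.14, 0) = 18.14
Node uu (S = 28.8): continuation = e^(−0.02)·[0.6404·0.0000 + 0.3596·4.8400] = 1.7060; exercise value = 0.0000 ≤ continuation, so V_uu = 1.7060
Node ud (S = 16.8): continuation = e^(−0.02)·[0.6404·4.8400 + 0.3596·13.2400] = 7.7050; exercise value = 8.2000 > continuation, so V_ud = 8.2000 (exercise)
Node dd (S = 9.8): continuation = e^(−0.02)·[0.6404·13.2400 + 0.3596·18.1400] = 14.7050; exercise value = 15.2000 > continuation, so V_dd = 15.2000 (exercise)
Node u (S = 24): continuation = e^(−0.02)·[0.6404·1.7060 + 0.3596·8.2000] = 3.9612; exercise value = 1.0000 ≤ continuation, so V_u = 3.9612
Node d (S = 14): continuation = e^(−0.02)·[0.6404·8.2000 + 0.3596·15.2000] = 10.5050; exercise value = 11.0000 > continuation, so V_d = 11.0000 (exercise)
Node 0 (S = 20): continuation = e^(−0.02)·[0.6404·3.9612 + 0.3596·11.0000] = 6.3638; exercise value = 5.0000 ≤ continuation, so V_0 = 6.3638

$6.36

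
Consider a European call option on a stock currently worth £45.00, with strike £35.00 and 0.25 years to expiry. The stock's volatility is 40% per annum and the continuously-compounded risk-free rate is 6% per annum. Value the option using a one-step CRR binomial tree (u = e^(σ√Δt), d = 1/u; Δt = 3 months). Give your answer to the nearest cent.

£10.52

CRR parameters: u = e^(σ√Δt) = e^(0.4·√0.25) = 1.2214, d = 1/u = 0.8187
Per-period rate: rΔt = 0.06·0.25 = 0.015, so R = e^0.015 = 1.0151
Risk-neutral probability p = (e^0.015 − 0.8187)/(1.2214 − 0.8187) = 0.1964/0.4027 = 0.4877
Terminal stock prices: S_u = 54.96, S_d = 36.84
Terminal payoffs (S − K): max(19.96, 0) = 19.96, max(1.843, 0) = 1.843
Node 0 (S = 45): V_0 = e^(−0.015)·[0.4877·19.9631 + 0.5123·1.8429] = 10.5211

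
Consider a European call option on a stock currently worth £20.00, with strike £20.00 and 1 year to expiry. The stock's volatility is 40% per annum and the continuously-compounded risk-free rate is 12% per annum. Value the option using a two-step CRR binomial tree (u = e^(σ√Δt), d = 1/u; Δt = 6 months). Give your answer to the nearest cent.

CRR parameters: u = e^(σ√Δt) = e^(0.4·√0.5) = 1.3269, d = 1/u = 0.7536
Per-period rate: rΔt = 0.12·0.5 = 0.06, so R = e^0.06 = 1.0618
Risk-neutral probability p = (e^0.06 − 0.7536)/(1.3269 − 0.7536) = 0.3082/0.5733 = 0.5376
Terminal stock prices: S_uu = 35.21, S_ud = 20, S_dd = 11.36
Terminal payoffs (S − K): max(15.21, 0) = 15.21, max(0, 0) = 0, max(-8.641, 0) = 0
Node u (S = 26.54): V_u = e^(−0.06)·[0.5376·15.2131 + 0.4624·0.0000] = 7.7026
Node d (S = 15.07): V_d = e^(−0.06)·[0.5376·0.0000 + 0.4624·0.0000] = 0.0000
Node 0 (S = 20): V_0 = e^(−0.06)·[0.5376·7.7026 + 0.4624·0.0000] = 3.9000

£3.90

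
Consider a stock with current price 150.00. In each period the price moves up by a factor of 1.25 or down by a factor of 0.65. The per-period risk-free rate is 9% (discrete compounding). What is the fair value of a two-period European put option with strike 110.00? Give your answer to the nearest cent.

Risk-neutral probability p = (1 + 0.09 − 0.65)/(1.25 − 0.65) = 0.4400/0.6000 = 0.7333
Terminal stock prices: S_uu = 234.4, S_ud = 121.9, S_dd = 63.38
Terminal payoffs (K − S): max(-124.4, 0) = 0, max(-11.88, 0) = 0, max(46.62, 0) = 46.62
Node u (S = 187.5): V_u = 1/1.09·[0.7333·0.0000 + 0.2667·0.0000] = 0.0000
Node d (S = 97.5): V_d = 1/1.09·[0.7333·0.0000 + 0.2667·46.6250] = 11.4067
Node 0 (S = 150): V_0 = 1/1.09·[0.7333·0.0000 + 0.2667·11.4067] = 2.7906

2.79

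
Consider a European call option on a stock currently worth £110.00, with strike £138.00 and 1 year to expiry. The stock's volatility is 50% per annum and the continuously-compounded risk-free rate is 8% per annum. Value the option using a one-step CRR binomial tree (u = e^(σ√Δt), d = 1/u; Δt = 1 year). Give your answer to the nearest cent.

CRR parameters: u = e^(σ√Δt) = e^(0.5·√1) = 1.6487, d = 1/u = 0.6065
Per-period rate: rΔt = 0.08·1 = 0.08, so R = e^0.08 = 1.0833
Risk-neutral probability p = (e^0.08 − 0.6065)/(1.6487 − 0.6065) = 0.4768/1.0422 = 0.4575
Terminal stock prices: S_u = 181.4, S_d = 66.72
Terminal payoffs (S − K): max(43.36, 0) = 43.36, max(-71.28, 0) = 0
Node 0 (S = 110): V_0 = e^(−0.08)·[0.4575·43.3593 + 0.5425·0.0000] = 18.3100

£18.31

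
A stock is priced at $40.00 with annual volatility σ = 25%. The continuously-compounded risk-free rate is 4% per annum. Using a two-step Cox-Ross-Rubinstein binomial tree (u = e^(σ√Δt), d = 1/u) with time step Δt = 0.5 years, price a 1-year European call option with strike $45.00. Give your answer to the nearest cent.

CRR parameters: u = e^(σ√Δt) = e^(0.25·√0.5) = 1.1934, d = 1/u = 0.8380
Per-period rate: rΔt = 0.04·0.5 = 0.02, so R = e^0.02 = 1.0202
Risk-neutral probability p = (e^0.02 − 0.8380)/(1.1934 − 0.8380) = 0.1822/0.3554 = 0.5128
Terminal stock prices: S_uu = 56.96, S_ud = 40, S_dd = 28.09
Terminal payoffs (S − K): max(11.96, 0) = 11.96, max(-5, 0) = 0, max(-16.91, 0) = 0
Node u (S = 47.73): V_u = e^(−0.02)·[0.5128·11.9648 + 0.4872·0.0000] = 6.0136
Node d (S = 33.52): V_d = e^(−0.02)·[0.5128·0.0000 + 0.4872·0.0000] = 0.0000
Node 0 (S = 40): V_0 = e^(−0.02)·[0.5128·6.0136 + 0.4872·0.0000] = 3.0225

$3.02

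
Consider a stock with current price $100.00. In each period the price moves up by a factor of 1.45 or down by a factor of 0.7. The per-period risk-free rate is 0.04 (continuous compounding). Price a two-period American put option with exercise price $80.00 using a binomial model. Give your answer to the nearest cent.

$8.52

Risk-neutral probability p = (e^0.04 − 0.7)/(1.45 − 0.7) = 0.3408/0.7500 = 0.4544
Terminal stock prices: S_uu = 210.2, S_ud = 101.5, S_dd = 49
Terminal payoffs (K − S): max(-130.2, 0) = 0, max(-21.5, 0) = 0, max(31, 0) = 31
Node u (S = 145): continuation = e^(−0.04)·[0.4544·0.0000 + 0.5456·0.0000] = 0.0000; exercise value = 0.0000 ≤ continuation, so V_u = 0.0000
Node d (S = 70): continuation = e^(−0.04)·[0.4544·0.0000 + 0.5456·31.0000] = 16.2500; exercise value = 10.0000 ≤ continuation, so V_d = 16.2500
Node 0 (S = 100): continuation = e^(−0.04)·[0.4544·0.0000 + 0.5456·16.2500] = 8.5181; exercise value = 0.0000 ≤ continuation, so V_0 = 8.5181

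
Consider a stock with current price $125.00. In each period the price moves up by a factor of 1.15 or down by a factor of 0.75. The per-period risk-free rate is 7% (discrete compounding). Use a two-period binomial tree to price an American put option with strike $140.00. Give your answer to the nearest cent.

$15.00

Risk-neutral probability p = (1 + 0.07 − 0.75)/(1.15 − 0.75) = 0.3200/0.4000 = 0.8000
Terminal stock prices: S_uu = 165.3, S_ud = 107.8, S_dd = 70.31
Terminal payoffs (K − S): max(-25.31, 0) = 0, max(32.19, 0) = 32.19, max(69.69, 0) = 69.69
Node u (S = 143.8): continuation = 1/1.07·[0.8000·0.0000 + 0.2000·32.1875] = 6.0164; exercise value = 0.0000 ≤ continuation, so V_u = 6.0164
Node d (S = 93.75): continuation = 1/1.07·[0.8000·32.1875 + 0.2000·69.6875] = 37.0911; exercise value = 46.2500 > continuation, so V_d = 46.2500 (exercise)
Node 0 (S = 125): continuation = 1/1.07·[0.8000·6.0164 + 0.2000·46.2500] = 13.1431; exercise value = 15.0000 > continuation, so V_0 = 15.0000 (exercise)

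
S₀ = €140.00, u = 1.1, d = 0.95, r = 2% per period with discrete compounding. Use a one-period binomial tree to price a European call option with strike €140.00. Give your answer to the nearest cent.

€6.41

Risk-neutral probability p = (1 + 0.02 − 0.95)/(1.1 − 0.95) = 0.0700/0.1500 = 0.4667
Terminal stock prices: S_u = 154, S_d = 133
Terminal payoffs (S − K): max(14, 0) = 14, max(-7, 0) = 0
Node 0 (S = 140): V_0 = 1/1.02·[0.4667·14.0000 + 0.5333·0.0000] = 6.4052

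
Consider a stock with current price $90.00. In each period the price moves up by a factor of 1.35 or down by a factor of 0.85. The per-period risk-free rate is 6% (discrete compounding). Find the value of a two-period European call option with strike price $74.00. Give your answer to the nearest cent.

Risk-neutral probability p = (1 + 0.06 − 0.85)/(1.35 − 0.85) = 0.2100/0.5000 = 0.4200
Terminal stock prices: S_uu = 164, S_ud = 103.3, S_dd = 65.02
Terminal payoffs (S − K): max(90.03, 0) = 90.03, max(29.28, 0) = 29.28, max(-8.975, 0) = 0
Node u (S = 121.5): V_u = 1/1.06·[0.4200·90.0250 + 0.5800·29.2750] = 51.6887
Node d (S = 76.5): V_d = 1/1.06·[0.4200·29.2750 + 0.5800·0.0000] = 11.5995
Node 0 (S = 90): V_0 = 1/1.06·[0.4200·51.6887 + 0.5800·11.5995] = 26.8273

$26.83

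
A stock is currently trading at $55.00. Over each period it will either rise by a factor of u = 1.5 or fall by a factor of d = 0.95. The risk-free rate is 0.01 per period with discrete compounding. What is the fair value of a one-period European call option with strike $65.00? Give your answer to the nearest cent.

Risk-neutral probability p = (1 + 0.01 − 0.95)/(1.5 − 0.95) = 0.0600/0.5500 = 0.1091
Terminal stock prices: S_u = 82.5, S_d = 52.25
Terminal payoffs (S − K): max(17.5, 0) = 17.5, max(-12.75, 0) = 0
Node 0 (S = 55): V_0 = 1/1.01·[0.1091·17.5000 + 0.8909·0.0000] = 1.8902

$1.89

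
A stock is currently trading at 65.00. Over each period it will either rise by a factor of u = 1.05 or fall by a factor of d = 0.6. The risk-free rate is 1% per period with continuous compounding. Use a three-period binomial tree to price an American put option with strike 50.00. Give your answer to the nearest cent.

2.19

Risk-neutral probability p = (e^0.01 − 0.6)/(1.05 − 0.6) = 0.4101/0.4500 = 0.9112
Terminal stock prices: S_uuu = 75.25, S_uud = 43, S_udd = 24.57, S_ddd = 14.04
Terminal payoffs (K − S): max(-25.25, 0) = 0, max(7.002, 0) = 7.002, max(25.43, 0) = 25.43, max(35.96, 0) = 35.96
Node uu (S = 71.66): continuation = e^(−0.01)·[0.9112·0.0000 + 0.0888·7.0025] = 0.6155; exercise value = 0.0000 ≤ continuation, so V_uu = 0.6155
Node ud (S = 40.95): continuation = e^(−0.01)·[0.9112·7.0025 + 0.0888·25.4300] = 8.5525; exercise value = 9.0500 > continuation, so V_ud = 9.0500 (exercise)
Node dd (S = 23.4): continuation = e^(−0.01)·[0.9112·25.4300 + 0.0888·35.9600] = 26.1025; exercise value = 26.6000 > continuation, so V_dd = 26.6000 (exercise)
Node u (S = 68.25): continuation = e^(−0.01)·[0.9112·0.6155 + 0.0888·9.0500] = 1.3507; exercise value = 0.0000 ≤ continuation, so V_u = 1.3507
Node d (S = 39): continuation = e^(−0.01)·[0.9112·9.0500 + 0.0888·26.6000] = 10.5025; exercise value = 11.0000 > continuation, so V_d = 11.0000 (exercise)
Node 0 (S = 65): continuation = e^(−0.01)·[0.9112·1.3507 + 0.0888·11.0000] = 2.1854; exercise value = 0.0000 ≤ continuation, so V_0 = 2.1854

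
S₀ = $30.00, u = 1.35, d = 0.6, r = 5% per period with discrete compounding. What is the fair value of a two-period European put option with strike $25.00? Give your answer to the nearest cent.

Risk-neutral probability p = (1 + 0.05 − 0.6)/(1.35 − 0.6) = 0.4500/0.7500 = 0.6000
Terminal stock prices: S_uu = 54.68, S_ud = 24.3, S_dd = 10.8
Terminal payoffs (K − S): max(-29.68, 0) = 0, max(0.7, 0) = 0.7, max(14.2, 0) = 14.2
Node u (S = 40.5): V_u = 1/1.05·[0.6000·0.0000 + 0.4000·0.7000] = 0.2667
Node d (S = 18): V_d = 1/1.05·[0.6000·0.7000 + 0.4000·14.2000] = 5.8095
Node 0 (S = 30): V_0 = 1/1.05·[0.6000·0.2667 + 0.4000·5.8095] = 2.3655

$2.37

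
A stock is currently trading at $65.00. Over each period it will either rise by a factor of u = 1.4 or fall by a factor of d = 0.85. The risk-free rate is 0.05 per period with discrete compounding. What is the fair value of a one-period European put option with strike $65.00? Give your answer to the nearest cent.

$5.91

Risk-neutral probability p = (1 + 0.05 − 0.85)/(1.4 − 0.85) = 0.2000/0.5500 = 0.3636
Terminal stock prices: S_u = 91, S_d = 55.25
Terminal payoffs (K − S): max(-26, 0) = 0, max(9.75, 0) = 9.75
Node 0 (S = 65): V_0 = 1/1.05·[0.3636·0.0000 + 0.6364·9.7500] = 5.9091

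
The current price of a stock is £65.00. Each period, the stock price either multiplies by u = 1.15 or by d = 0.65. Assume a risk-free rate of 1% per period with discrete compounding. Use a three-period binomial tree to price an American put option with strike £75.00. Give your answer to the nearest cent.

£16.99

Risk-neutral probability p = (1 + 0.01 − 0.65)/(1.15 − 0.65) = 0.3600/0.5000 = 0.7200
Terminal stock prices: S_uuu = 98.86, S_uud = 55.88, S_udd = 31.58, S_ddd = 17.85
Terminal payoffs (K − S): max(-23.86, 0) = 0, max(19.12, 0) = 19.12, max(43.42, 0) = 43.42, max(57.15, 0) = 57.15
Node uu (S = 85.96): continuation = 1/1.01·[0.7200·0.0000 + 0.2800·19.1244] = 5.3018; exercise value = 0.0000 ≤ continuation, so V_uu = 5.3018
Node ud (S = 48.59): continuation = 1/1.01·[0.7200·19.1244 + 0.2800·43.4181] = 25.6699; exercise value = 26.4125 > continuation, so V_ud = 26.4125 (exercise)
Node dd (S = 27.46): continuation = 1/1.01·[0.7200·43.4181 + 0.2800·57.1494] = 46.7949; exercise value = 47.5375 > continuation, so V_dd = 47.5375 (exercise)
Node u (S = 74.75): continuation = 1/1.01·[0.7200·5.3018 + 0.2800·26.4125] = 11.1018; exercise value = 0.2500 ≤ continuation, so V_u = 11.1018
Node d (S = 42.25): continuation = 1/1.01·[0.7200·26.4125 + 0.2800·47.5375] = 32.0074; exercise value = 32.7500 > continuation, so V_d = 32.7500 (exercise)
Node 0 (S = 65): continuation = 1/1.01·[0.7200·11.1018 + 0.2800·32.7500] = 16.9934; exercise value = 10.0000 ≤ continuation, so V_0 = 16.9934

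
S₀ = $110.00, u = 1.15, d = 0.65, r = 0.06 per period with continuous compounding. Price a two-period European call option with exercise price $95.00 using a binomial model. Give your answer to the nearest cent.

$30.37

Risk-neutral probability p = (e^0.06 − 0.65)/(1.15 − 0.65) = 0.4118/0.5000 = 0.8237
Terminal stock prices: S_uu = 145.5, S_ud = 82.22, S_dd = 46.48
Terminal payoffs (S − K): max(50.47, 0) = 50.47, max(-12.78, 0) = 0, max(-48.52, 0) = 0
Node u (S = 126.5): V_u = e^(−0.06)·[0.8237·50.4750 + 0.1763·0.0000] = 39.1538
Node d (S = 71.5): V_d = e^(−0.06)·[0.8237·0.0000 + 0.1763·0.0000] = 0.0000
Node 0 (S = 110): V_0 = e^(−0.06)·[0.8237·39.1538 + 0.1763·0.0000] = 30.3718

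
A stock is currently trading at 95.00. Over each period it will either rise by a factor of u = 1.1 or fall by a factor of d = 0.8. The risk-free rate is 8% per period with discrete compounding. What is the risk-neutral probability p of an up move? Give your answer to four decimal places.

Risk-neutral probability p = (1 + 0.08 − 0.8)/(1.1 − 0.8) = 0.2800/0.3000 = 0.9333

p = 0.9333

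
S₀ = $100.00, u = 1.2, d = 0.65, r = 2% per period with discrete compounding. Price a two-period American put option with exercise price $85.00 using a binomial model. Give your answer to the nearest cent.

Risk-neutral probability p = (1 + 0.02 − 0.65)/(1.2 − 0.65) = 0.3700/0.5500 = 0.6727
Terminal stock prices: S_uu = 144, S_ud = 78, S_dd = 42.25
Terminal payoffs (K − S): max(-59, 0) = 0, max(7, 0) = 7, max(42.75, 0) = 42.75
Node u (S = 120): continuation = 1/1.02·[0.6727·0.0000 + 0.3273·7.0000] = 2.2460; exercise value = 0.0000 ≤ continuation, so V_u = 2.2460
Node d (S = 65): continuation = 1/1.02·[0.6727·7.0000 + 0.3273·42.7500] = 18.3333; exercise value = 20.0000 > continuation, so V_d = 20.0000 (exercise)
Node 0 (S = 100): continuation = 1/1.02·[0.6727·2.2460 + 0.3273·20.0000] = 7.8984; exercise value = 0.0000 ≤ continuation, so V_0 = 7.8984

$7.90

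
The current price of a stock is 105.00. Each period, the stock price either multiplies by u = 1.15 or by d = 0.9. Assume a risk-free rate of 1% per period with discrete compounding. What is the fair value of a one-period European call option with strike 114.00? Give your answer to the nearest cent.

2.94

Risk-neutral probability p = (1 + 0.01 − 0.9)/(1.15 − 0.9) = 0.1100/0.2500 = 0.4400
Terminal stock prices: S_u = 120.7, S_d = 94.5
Terminal payoffs (S − K): max(6.75, 0) = 6.75, max(-19.5, 0) = 0
Node 0 (S = 105): V_0 = 1/1.01·[0.4400·6.7500 + 0.5600·0.0000] = 2.9406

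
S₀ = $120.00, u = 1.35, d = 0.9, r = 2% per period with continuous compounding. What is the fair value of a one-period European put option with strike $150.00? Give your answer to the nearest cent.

$30.17

Risk-neutral probability p = (e^0.02 − 0.9)/(1.35 − 0.9) = 0.1202/0.4500 = 0.2671
Terminal stock prices: S_u = 162, S_d = 108
Terminal payoffs (K − S): max(-12, 0) = 0, max(42, 0) = 42
Node 0 (S = 120): V_0 = e^(−0.02)·[0.2671·0.0000 + 0.7329·42.0000] = 30.1717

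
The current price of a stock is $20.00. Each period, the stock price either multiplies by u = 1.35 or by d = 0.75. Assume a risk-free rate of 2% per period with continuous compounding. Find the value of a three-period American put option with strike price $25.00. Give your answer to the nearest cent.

Risk-neutral probability p = (e^0.02 − 0.75)/(1.35 − 0.75) = 0.2702/0.6000 = 0.4503
Terminal stock prices: S_uuu = 49.21, S_uud = 27.34, S_udd = 15.19, S_ddd = 8.438
Terminal payoffs (K − S): max(-24.21, 0) = 0, max(-2.338, 0) = 0, max(9.812, 0) = 9.812, max(16.56, 0) = 16.56
Node uu (S = 36.45): continuation = e^(−0.02)·[0.4503·0.0000 + 0.5497·0.0000] = 0.0000; exercise value = 0.0000 ≤ continuation, so V_uu = 0.0000
Node ud (S = 20.25): continuation = e^(−0.02)·[0.4503·0.0000 + 0.5497·9.8125] = 5.2868; exercise value = 4.7500 ≤ continuation, so V_ud = 5.2868
Node dd (S = 11.25): continuation = e^(−0.02)·[0.4503·9.8125 + 0.5497·16.5625] = 13.2550; exercise value = 13.7500 > continuation, so V_dd = 13.7500 (exercise)
Node u (S = 27): continuation = e^(−0.02)·[0.4503·0.0000 + 0.5497·5.2868] = 2.8484; exercise value = 0.0000 ≤ continuation, so V_u = 2.8484
Node d (S = 15): continuation = e^(−0.02)·[0.4503·5.2868 + 0.5497·13.7500] = 9.7419; exercise value = 10.0000 > continuation, so V_d = 10.0000 (exercise)
Node 0 (S = 20): continuation = e^(−0.02)·[0.4503·2.8484 + 0.5497·10.0000] = 6.6451; exercise value = 5.0000 ≤ continuation, so V_0 = 6.6451

$6.65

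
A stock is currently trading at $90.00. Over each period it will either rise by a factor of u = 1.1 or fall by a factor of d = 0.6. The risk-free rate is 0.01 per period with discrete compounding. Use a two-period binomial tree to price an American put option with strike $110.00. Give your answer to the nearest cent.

$20.00

Risk-neutral probability p = (1 + 0.01 − 0.6)/(1.1 − 0.6) = 0.4100/0.5000 = 0.8200
Terminal stock prices: S_uu = 108.9, S_ud = 59.4, S_dd = 32.4
Terminal payoffs (K − S): max(1.1, 0) = 1.1, max(50.6, 0) = 50.6, max(77.6, 0) = 77.6
Node u (S = 99): continuation = 1/1.01·[0.8200·1.1000 + 0.1800·50.6000] = 9.9109; exercise value = 11.0000 > continuation, so V_u = 11.0000 (exercise)
Node d (S = 54): continuation = 1/1.01·[0.8200·50.6000 + 0.1800·77.6000] = 54.9109; exercise value = 56.0000 > continuation, so V_d = 56.0000 (exercise)
Node 0 (S = 90): continuation = 1/1.01·[0.8200·11.0000 + 0.1800·56.0000] = 18.9109; exercise value = 20.0000 > continuation, so V_0 = 20.0000 (exercise)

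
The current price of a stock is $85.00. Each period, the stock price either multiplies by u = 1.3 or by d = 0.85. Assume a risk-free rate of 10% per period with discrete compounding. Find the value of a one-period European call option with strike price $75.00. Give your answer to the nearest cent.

Risk-neutral probability p = (1 + 0.1 − 0.85)/(1.3 − 0.85) = 0.2500/0.4500 = 0.5556
Terminal stock prices: S_u = 110.5, S_d = 72.25
Terminal payoffs (S − K): max(35.5, 0) = 35.5, max(-2.75, 0) = 0
Node 0 (S = 85): V_0 = 1/1.1·[0.5556·35.5000 + 0.4444·0.0000] = 17.9293

$17.93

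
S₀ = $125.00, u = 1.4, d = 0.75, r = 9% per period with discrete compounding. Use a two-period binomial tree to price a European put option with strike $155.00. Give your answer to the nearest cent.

Risk-neutral probability p = (1 + 0.09 − 0.75)/(1.4 − 0.75) = 0.3400/0.6500 = 0.5231
Terminal stock prices: S_uu = 245, S_ud = 131.2, S_dd = 70.31
Terminal payoffs (K − S): max(-90, 0) = 0, max(23.75, 0) = 23.75, max(84.69, 0) = 84.69
Node u (S = 175): V_u = 1/1.09·[0.5231·0.0000 + 0.4769·23.7500] = 10.3917
Node d (S = 93.75): V_d = 1/1.09·[0.5231·23.7500 + 0.4769·84.6875] = 48.4518
Node 0 (S = 125): V_0 = 1/1.09·[0.5231·10.3917 + 0.4769·48.4518] = 26.1866

$26.19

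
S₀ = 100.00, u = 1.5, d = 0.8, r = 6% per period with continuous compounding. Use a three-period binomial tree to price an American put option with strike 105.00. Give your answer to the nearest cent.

16.45

Risk-neutral probability p = (e^0.06 − 0.8)/(1.5 − 0.8) = 0.2618/0.7000 = 0.3741
Terminal stock prices: S_uuu = 337.5, S_uud = 180, S_udd = 96, S_ddd = 51.2
Terminal payoffs (K − S): max(-232.5, 0) = 0, max(-75, 0) = 0, max(9, 0) = 9, max(53.8, 0) = 53.8
Node uu (S = 225): continuation = e^(−0.06)·[0.3741·0.0000 + 0.6259·0.0000] = 0.0000; exercise value = 0.0000 ≤ continuation, so V_uu = 0.0000
Node ud (S = 120): continuation = e^(−0.06)·[0.3741·0.0000 + 0.6259·9.0000] = 5.3055; exercise value = 0.0000 ≤ continuation, so V_ud = 5.3055
Node dd (S = 64): continuation = e^(−0.06)·[0.3741·9.0000 + 0.6259·53.8000] = 34.8853; exercise value = 41.0000 > continuation, so V_dd = 41.0000 (exercise)
Node u (S = 150): continuation = e^(−0.06)·[0.3741·0.0000 + 0.6259·5.3055] = 3.1275; exercise value = 0.0000 ≤ continuation, so V_u = 3.1275
Node d (S = 80): continuation = e^(−0.06)·[0.3741·5.3055 + 0.6259·41.0000] = 26.0383; exercise value = 25.0000 ≤ continuation, so V_d = 26.0383
Node 0 (S = 100): continuation = e^(−0.06)·[0.3741·3.1275 + 0.6259·26.0383] = 16.4512; exercise value = 5.0000 ≤ continuation, so V_0 = 16.4512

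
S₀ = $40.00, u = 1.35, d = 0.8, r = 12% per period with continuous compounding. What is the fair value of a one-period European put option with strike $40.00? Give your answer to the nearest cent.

$2.87

Risk-neutral probability p = (e^0.12 − 0.8)/(1.35 − 0.8) = 0.3275/0.5500 = 0.5954
Terminal stock prices: S_u = 54, S_d = 32
Terminal payoffs (K − S): max(-14, 0) = 0, max(8, 0) = 8
Node 0 (S = 40): V_0 = e^(−0.12)·[0.5954·0.0000 + 0.4046·8.0000] = 2.8704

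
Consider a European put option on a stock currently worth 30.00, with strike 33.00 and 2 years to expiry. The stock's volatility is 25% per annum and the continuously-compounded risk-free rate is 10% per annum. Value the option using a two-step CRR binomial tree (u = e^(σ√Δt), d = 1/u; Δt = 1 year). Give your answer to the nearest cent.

2.64

CRR parameters: u = e^(σ√Δt) = e^(0.25·√1) = 1.2840, d = 1/u = 0.7788
Per-period rate: rΔt = 0.1·1 = 0.1, so R = e^0.1 = 1.1052
Risk-neutral probability p = (e^0.1 − 0.7788)/(1.2840 − 0.7788) = 0.3264/0.5052 = 0.6460
Terminal stock prices: S_uu = 49.46, S_ud = 30, S_dd = 18.2
Terminal payoffs (K − S): max(-16.46, 0) = 0, max(3, 0) = 3, max(14.8, 0) = 14.8
Node u (S = 38.52): V_u = e^(−0.1)·[0.6460·0.0000 + 0.3540·3.0000] = 0.9610
Node d (S = 23.36): V_d = e^(−0.1)·[0.6460·3.0000 + 0.3540·14.8041] = 6.4956
Node 0 (S = 30): V_0 = e^(−0.1)·[0.6460·0.9610 + 0.3540·6.4956] = 2.6424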